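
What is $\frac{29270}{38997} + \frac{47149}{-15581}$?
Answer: $- \frac{1382613683}{607612257} \approx -2.2755$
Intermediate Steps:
$\frac{29270}{38997} + \frac{47149}{-15581} = 29270 \cdot \frac{1}{38997} + 47149 \left(- \frac{1}{15581}\right) = \frac{29270}{38997} - \frac{47149}{15581} = - \frac{1382613683}{607612257}$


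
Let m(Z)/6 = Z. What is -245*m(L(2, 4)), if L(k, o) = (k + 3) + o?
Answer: -13230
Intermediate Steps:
L(k, o) = 3 + k + o (L(k, o) = (3 + k) + o = 3 + k + o)
m(Z) = 6*Z
-245*m(L(2, 4)) = -1470*(3 + 2 + 4) = -1470*9 = -245*54 = -13230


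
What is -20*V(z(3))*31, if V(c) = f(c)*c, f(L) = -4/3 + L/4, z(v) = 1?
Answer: 2015/3 ≈ 671.67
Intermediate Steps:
f(L) = -4/3 + L/4 (f(L) = -4*⅓ + L*(¼) = -4/3 + L/4)
V(c) = c*(-4/3 + c/4) (V(c) = (-4/3 + c/4)*c = c*(-4/3 + c/4))
-20*V(z(3))*31 = -5*(-16 + 3*1)/3*31 = -5*(-16 + 3)/3*31 = -5*(-13)/3*31 = -20*(-13/12)*31 = (65/3)*31 = 2015/3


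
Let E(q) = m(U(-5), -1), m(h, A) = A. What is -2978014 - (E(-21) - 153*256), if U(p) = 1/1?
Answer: -2938845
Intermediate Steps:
U(p) = 1
E(q) = -1
-2978014 - (E(-21) - 153*256) = -2978014 - (-1 - 153*256) = -2978014 - (-1 - 39168) = -2978014 - 1*(-39169) = -2978014 + 39169 = -2938845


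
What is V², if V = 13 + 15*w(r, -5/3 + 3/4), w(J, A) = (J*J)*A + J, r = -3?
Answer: 388129/16 ≈ 24258.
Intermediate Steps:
w(J, A) = J + A*J² (w(J, A) = J²*A + J = A*J² + J = J + A*J²)
V = -623/4 (V = 13 + 15*(-3*(1 + (-5/3 + 3/4)*(-3))) = 13 + 15*(-3*(1 + (-5*⅓ + 3*(¼))*(-3))) = 13 + 15*(-3*(1 + (-5/3 + ¾)*(-3))) = 13 + 15*(-3*(1 - 11/12*(-3))) = 13 + 15*(-3*(1 + 11/4)) = 13 + 15*(-3*15/4) = 13 + 15*(-45/4) = 13 - 675/4 = -623/4 ≈ -155.75)
V² = (-623/4)² = 388129/16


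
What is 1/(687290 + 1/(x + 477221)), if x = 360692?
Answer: 837913/575889225771 ≈ 1.4550e-6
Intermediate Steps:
1/(687290 + 1/(x + 477221)) = 1/(687290 + 1/(360692 + 477221)) = 1/(687290 + 1/837913) = 1/(575889225771/837913) = 837913/575889225771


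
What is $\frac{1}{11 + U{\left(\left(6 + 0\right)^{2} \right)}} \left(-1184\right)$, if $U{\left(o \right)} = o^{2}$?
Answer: $- \frac{1184}{1307} \approx -0.90589$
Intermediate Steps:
$\frac{1}{11 + U{\left(\left(6 + 0\right)^{2} \right)}} \left(-1184\right) = \frac{1}{11 + \left(\left(6 + 0\right)^{2}\right)^{2}} \left(-1184\right) = \frac{1}{11 + \left(6^{2}\right)^{2}} \left(-1184\right) = \frac{1}{11 + 36^{2}} \left(-1184\right) = \frac{1}{11 + 1296} \left(-1184\right) = \frac{1}{1307} \left(-1184\right) = - \frac{1184}{1307}$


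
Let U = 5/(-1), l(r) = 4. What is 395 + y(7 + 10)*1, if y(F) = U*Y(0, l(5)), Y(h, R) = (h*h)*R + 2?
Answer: 385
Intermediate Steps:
U = -5 (U = 5*(-1) = -5)
Y(h, R) = 2 + R*h² (Y(h, R) = h²*R + 2 = R*h² + 2 = 2 + R*h²)
y(F) = -10 (y(F) = -5*(2 + 4*0²) = -5*(2 + 4*0) = -5*(2 + 0) = -5*2 = -10)
395 + y(7 + 10)*1 = 395 - 10*1 = 395 - 10 = 385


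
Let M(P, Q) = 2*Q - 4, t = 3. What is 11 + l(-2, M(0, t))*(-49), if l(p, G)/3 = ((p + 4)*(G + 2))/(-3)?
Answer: 403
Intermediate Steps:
M(P, Q) = -4 + 2*Q
l(p, G) = -(2 + G)*(4 + p) (l(p, G) = 3*(((p + 4)*(G + 2))/(-3)) = 3*(((4 + p)*(2 + G))*(-⅓)) = 3*(((2 + G)*(4 + p))*(-⅓)) = 3*(-(2 + G)*(4 + p)/3) = -(2 + G)*(4 + p))
11 + l(-2, M(0, t))*(-49) = 11 + (-8 - 4*(-4 + 2*3) - 2*(-2) - 1*(-4 + 2*3)*(-2))*(-49) = 11 + (-8 - 4*(-4 + 6) + 4 - 1*(-4 + 6)*(-2))*(-49) = 11 + (-8 - 4*2 + 4 - 1*2*(-2))*(-49) = 11 + (-8 - 8 + 4 + 4)*(-49) = 11 - 8*(-49) = 11 + 392 = 403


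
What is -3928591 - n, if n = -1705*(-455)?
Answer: -4704366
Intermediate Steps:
n = 775775
-3928591 - n = -3928591 - 1*775775 = -3928591 - 775775 = -4704366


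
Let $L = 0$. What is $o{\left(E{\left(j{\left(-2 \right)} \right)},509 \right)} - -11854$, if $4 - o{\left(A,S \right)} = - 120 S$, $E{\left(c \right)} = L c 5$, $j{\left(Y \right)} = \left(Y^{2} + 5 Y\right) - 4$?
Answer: $72938$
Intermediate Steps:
$j{\left(Y \right)} = -4 + Y^{2} + 5 Y$
$E{\left(c \right)} = 0$ ($E{\left(c \right)} = 0 c 5 = 0 \cdot 5 = 0$)
$o{\left(A,S \right)} = 4 + 120 S$ ($o{\left(A,S \right)} = 4 - - 120 S = 4 + 120 S$)
$o{\left(E{\left(j{\left(-2 \right)} \right)},509 \right)} - -11854 = \left(4 + 120 \cdot 509\right) - -11854 = \left(4 + 61080\right) + 11854 = 61084 + 11854 = 72938$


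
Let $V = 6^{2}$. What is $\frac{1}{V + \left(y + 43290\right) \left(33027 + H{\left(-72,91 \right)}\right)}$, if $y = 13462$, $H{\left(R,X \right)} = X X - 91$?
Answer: $\frac{1}{2339147220} \approx 4.2751 \cdot 10^{-10}$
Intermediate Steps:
$H{\left(R,X \right)} = -91 + X^{2}$ ($H{\left(R,X \right)} = X^{2} - 91 = -91 + X^{2}$)
$V = 36$
$\frac{1}{V + \left(y + 43290\right) \left(33027 + H{\left(-72,91 \right)}\right)} = \frac{1}{36 + \left(13462 + 43290\right) \left(33027 - \left(91 - 91^{2}\right)\right)} = \frac{1}{36 + 56752 \left(33027 + \left(-91 + 8281\right)\right)} = \frac{1}{36 + 56752 \left(33027 + 8190\right)} = \frac{1}{36 + 56752 \cdot 41217} = \frac{1}{36 + 2339147184} = \frac{1}{2339147220}$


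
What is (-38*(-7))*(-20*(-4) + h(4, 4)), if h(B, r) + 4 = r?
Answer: 21280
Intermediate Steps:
h(B, r) = -4 + r
(-38*(-7))*(-20*(-4) + h(4, 4)) = (-38*(-7))*(-20*(-4) + (-4 + 4)) = 266*(-4*(-20) + 0) = 266*(80 + 0) = 266*80 = 21280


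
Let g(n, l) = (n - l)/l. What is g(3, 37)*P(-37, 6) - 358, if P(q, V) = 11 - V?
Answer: -13416/37 ≈ -362.59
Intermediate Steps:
g(n, l) = (n - l)/l
g(3, 37)*P(-37, 6) - 358 = ((3 - 1*37)/37)*(11 - 1*6) - 358 = ((3 - 37)/37)*(11 - 6) - 358 = ((1/37)*(-34))*5 - 358 = -34/37*5 - 358 = -170/37 - 358 = -13416/37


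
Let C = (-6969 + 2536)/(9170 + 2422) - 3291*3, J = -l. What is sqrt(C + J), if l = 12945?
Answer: I*sqrt(85172441858)/1932 ≈ 151.06*I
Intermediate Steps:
J = -12945 (J = -1*12945 = -12945)
C = -114452249/11592 (C = -4433/11592 - 1*9873 = -4433*1/11592 - 9873 = -4433/11592 - 9873 = -114452249/11592 ≈ -9873.4)
sqrt(C + J) = sqrt(-114452249/11592 - 12945) = sqrt(-264510689/11592) = I*sqrt(85172441858)/1932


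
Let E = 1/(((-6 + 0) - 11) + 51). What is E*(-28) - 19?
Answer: -337/17 ≈ -19.824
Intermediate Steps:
E = 1/34 (E = 1/((-6 - 11) + 51) = 1/(-17 + 51) = 1/34 ≈ 0.029412)
E*(-28) - 19 = (1/34)*(-28) - 19 = -14/17 - 19 = -337/17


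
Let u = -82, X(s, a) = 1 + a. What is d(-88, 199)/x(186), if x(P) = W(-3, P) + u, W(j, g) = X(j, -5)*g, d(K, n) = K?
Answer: 44/413 ≈ 0.10654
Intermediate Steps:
W(j, g) = -4*g (W(j, g) = (1 - 5)*g = -4*g)
x(P) = -82 - 4*P (x(P) = -4*P - 82 = -82 - 4*P)
d(-88, 199)/x(186) = -88/(-82 - 4*186) = -88/(-82 - 744) = -88/(-826) = -88*(-1/826) = 44/413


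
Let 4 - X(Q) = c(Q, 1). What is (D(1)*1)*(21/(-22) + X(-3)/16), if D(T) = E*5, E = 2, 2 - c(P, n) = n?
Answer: -675/88 ≈ -7.6705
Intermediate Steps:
c(P, n) = 2 - n
X(Q) = 3 (X(Q) = 4 - (2 - 1*1) = 4 - (2 - 1) = 4 - 1*1 = 4 - 1 = 3)
D(T) = 10 (D(T) = 2*5 = 10)
(D(1)*1)*(21/(-22) + X(-3)/16) = (10*1)*(21/(-22) + 3/16) = 10*(21*(-1/22) + 3*(1/16)) = 10*(-21/22 + 3/16) = 10*(-135/176) = -675/88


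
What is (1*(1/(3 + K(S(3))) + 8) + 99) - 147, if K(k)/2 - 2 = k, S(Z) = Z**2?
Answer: -999/25 ≈ -39.960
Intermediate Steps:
K(k) = 4 + 2*k
(1*(1/(3 + K(S(3))) + 8) + 99) - 147 = (1*(1/(3 + (4 + 2*3**2)) + 8) + 99) - 147 = (1*(1/(3 + (4 + 2*9)) + 8) + 99) - 147 = (1*(1/(3 + (4 + 18)) + 8) + 99) - 147 = (1*(1/(3 + 22) + 8) + 99) - 147 = (1*(1/25 + 8) + 99) - 147 = (1*(201/25) + 99) - 147 = (201/25 + 99) - 147 = 2676/25 - 147 = -999/25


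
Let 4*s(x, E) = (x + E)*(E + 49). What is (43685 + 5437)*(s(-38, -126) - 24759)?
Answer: -1061133444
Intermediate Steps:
s(x, E) = (49 + E)*(E + x)/4 (s(x, E) = ((x + E)*(E + 49))/4 = ((E + x)*(49 + E))/4 = ((49 + E)*(E + x))/4 = (49 + E)*(E + x)/4)
(43685 + 5437)*(s(-38, -126) - 24759) = (43685 + 5437)*(((1/4)*(-126)**2 + (49/4)*(-126) + (49/4)*(-38) + (1/4)*(-126)*(-38)) - 24759) = 49122*(((1/4)*15876 - 3087/2 - 931/2 + 1197) - 24759) = 49122*((3969 - 3087/2 - 931/2 + 1197) - 24759) = 49122*(3157 - 24759) = 49122*(-21602) = -1061133444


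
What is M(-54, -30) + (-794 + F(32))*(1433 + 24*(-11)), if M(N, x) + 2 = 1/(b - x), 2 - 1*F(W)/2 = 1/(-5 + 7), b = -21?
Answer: -8322128/9 ≈ -9.2468e+5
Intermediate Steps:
F(W) = 3 (F(W) = 4 - 2/(-5 + 7) = 4 - 2/2 = 4 - 2*½ = 4 - 1 = 3)
M(N, x) = -2 + 1/(-21 - x)
M(-54, -30) + (-794 + F(32))*(1433 + 24*(-11)) = (-43 - 2*(-30))/(21 - 30) + (-794 + 3)*(1433 + 24*(-11)) = (-43 + 60)/(-9) - 791*(1433 - 264) = -⅑*17 - 791*1169 = -17/9 - 924679 = -8322128/9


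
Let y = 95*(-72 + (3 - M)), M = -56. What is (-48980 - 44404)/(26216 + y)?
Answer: -31128/8327 ≈ -3.7382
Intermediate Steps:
y = -1235 (y = 95*(-72 + (3 - 1*(-56))) = 95*(-72 + (3 + 56)) = 95*(-72 + 59) = 95*(-13) = -1235)
(-48980 - 44404)/(26216 + y) = (-48980 - 44404)/(26216 - 1235) = -93384/24981 = -93384*1/24981 = -31128/8327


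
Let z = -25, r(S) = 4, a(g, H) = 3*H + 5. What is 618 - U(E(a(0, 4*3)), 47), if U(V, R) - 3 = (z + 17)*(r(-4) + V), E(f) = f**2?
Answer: 14095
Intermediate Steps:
a(g, H) = 5 + 3*H
U(V, R) = -29 - 8*V (U(V, R) = 3 + (-25 + 17)*(4 + V) = 3 - 8*(4 + V) = 3 + (-32 - 8*V) = -29 - 8*V)
618 - U(E(a(0, 4*3)), 47) = 618 - (-29 - 8*(5 + 3*(4*3))**2) = 618 - (-29 - 8*(5 + 3*12)**2) = 618 - (-29 - 8*(5 + 36)**2) = 618 - (-29 - 8*41**2) = 618 - (-29 - 8*1681) = 618 - (-29 - 13448) = 618 - 1*(-13477) = 618 + 13477 = 14095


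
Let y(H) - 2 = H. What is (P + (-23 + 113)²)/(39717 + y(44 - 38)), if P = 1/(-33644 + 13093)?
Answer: 166463099/816388475 ≈ 0.20390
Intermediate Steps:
y(H) = 2 + H
P = -1/20551 (P = 1/(-20551) = -1/20551 ≈ -4.8659e-5)
(P + (-23 + 113)²)/(39717 + y(44 - 38)) = (-1/20551 + (-23 + 113)²)/(39717 + (2 + (44 - 38))) = (-1/20551 + 90²)/(39717 + (2 + 6)) = (-1/20551 + 8100)/(39717 + 8) = (166463099/20551)/39725 = (166463099/20551)*(1/39725) = 166463099/816388475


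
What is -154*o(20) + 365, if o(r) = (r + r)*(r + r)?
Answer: -246035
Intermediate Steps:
o(r) = 4*r**2 (o(r) = (2*r)*(2*r) = 4*r**2)
-154*o(20) + 365 = -616*20**2 + 365 = -616*400 + 365 = -154*1600 + 365 = -246400 + 365 = -246035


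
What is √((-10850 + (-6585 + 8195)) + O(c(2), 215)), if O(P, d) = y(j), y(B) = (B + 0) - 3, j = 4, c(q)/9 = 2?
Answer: I*√9239 ≈ 96.12*I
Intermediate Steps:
c(q) = 18 (c(q) = 9*2 = 18)
y(B) = -3 + B (y(B) = B - 3 = -3 + B)
O(P, d) = 1 (O(P, d) = -3 + 4 = 1)
√((-10850 + (-6585 + 8195)) + O(c(2), 215)) = √((-10850 + (-6585 + 8195)) + 1) = √((-10850 + 1610) + 1) = √(-9240 + 1) = √(-9239) = I*√9239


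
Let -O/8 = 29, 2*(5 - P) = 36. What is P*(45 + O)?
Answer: 2431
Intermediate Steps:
P = -13 (P = 5 - ½*36 = 5 - 18 = -13)
O = -232 (O = -8*29 = -232)
P*(45 + O) = -13*(45 - 232) = -13*(-187) = 2431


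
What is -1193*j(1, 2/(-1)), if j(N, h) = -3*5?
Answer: 17895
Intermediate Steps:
j(N, h) = -15
-1193*j(1, 2/(-1)) = -1193*(-15) = 17895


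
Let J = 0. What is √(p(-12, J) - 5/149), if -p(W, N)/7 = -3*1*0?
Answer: I*√745/149 ≈ 0.18319*I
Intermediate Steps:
p(W, N) = 0 (p(W, N) = -7*(-3*1)*0 = -(-21)*0 = -7*0 = 0)
√(p(-12, J) - 5/149) = √(0 - 5/149) = √(-5/149) = I*√745/149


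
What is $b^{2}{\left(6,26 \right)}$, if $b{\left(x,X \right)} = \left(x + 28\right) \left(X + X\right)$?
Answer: $3125824$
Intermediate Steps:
$b{\left(x,X \right)} = 2 X \left(28 + x\right)$ ($b{\left(x,X \right)} = \left(28 + x\right) 2 X = 2 X \left(28 + x\right)$)
$b^{2}{\left(6,26 \right)} = \left(2 \cdot 26 \left(28 + 6\right)\right)^{2} = \left(2 \cdot 26 \cdot 34\right)^{2} = 1768^{2} = 3125824$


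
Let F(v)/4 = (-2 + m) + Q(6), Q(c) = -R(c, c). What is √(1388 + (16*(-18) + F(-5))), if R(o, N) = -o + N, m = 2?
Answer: 10*√11 ≈ 33.166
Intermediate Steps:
R(o, N) = N - o
Q(c) = 0 (Q(c) = -(c - c) = -1*0 = 0)
F(v) = 0 (F(v) = 4*((-2 + 2) + 0) = 4*(0 + 0) = 4*0 = 0)
√(1388 + (16*(-18) + F(-5))) = √(1388 + (16*(-18) + 0)) = √(1388 + (-288 + 0)) = √(1388 - 288) = √1100 = 10*√11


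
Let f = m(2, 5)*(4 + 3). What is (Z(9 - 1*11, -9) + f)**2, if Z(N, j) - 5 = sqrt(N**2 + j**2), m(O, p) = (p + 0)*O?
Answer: (75 + sqrt(85))**2 ≈ 7092.9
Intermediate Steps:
m(O, p) = O*p (m(O, p) = p*O = O*p)
Z(N, j) = 5 + sqrt(N**2 + j**2)
f = 70 (f = (2*5)*(4 + 3) = 10*7 = 70)
(Z(9 - 1*11, -9) + f)**2 = ((5 + sqrt((9 - 1*11)**2 + (-9)**2)) + 70)**2 = ((5 + sqrt((9 - 11)**2 + 81)) + 70)**2 = ((5 + sqrt((-2)**2 + 81)) + 70)**2 = ((5 + sqrt(4 + 81)) + 70)**2 = ((5 + sqrt(85)) + 70)**2 = (75 + sqrt(85))**2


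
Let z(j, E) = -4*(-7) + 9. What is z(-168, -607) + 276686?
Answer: 276723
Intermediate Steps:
z(j, E) = 37 (z(j, E) = 28 + 9 = 37)
z(-168, -607) + 276686 = 37 + 276686 = 276723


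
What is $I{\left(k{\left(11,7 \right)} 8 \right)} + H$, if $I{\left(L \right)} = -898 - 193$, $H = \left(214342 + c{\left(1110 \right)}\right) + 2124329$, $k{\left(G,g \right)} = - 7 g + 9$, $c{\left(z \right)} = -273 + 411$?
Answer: $2337718$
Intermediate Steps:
$c{\left(z \right)} = 138$
$k{\left(G,g \right)} = 9 - 7 g$
$H = 2338809$ ($H = \left(214342 + 138\right) + 2124329 = 214480 + 2124329 = 2338809$)
$I{\left(L \right)} = -1091$ ($I{\left(L \right)} = -898 - 193 = -1091$)
$I{\left(k{\left(11,7 \right)} 8 \right)} + H = -1091 + 2338809 = 2337718$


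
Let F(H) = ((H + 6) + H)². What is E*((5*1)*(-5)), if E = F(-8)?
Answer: -2500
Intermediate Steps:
F(H) = (6 + 2*H)² (F(H) = ((6 + H) + H)² = (6 + 2*H)²)
E = 100 (E = 4*(3 - 8)² = 4*(-5)² = 4*25 = 100)
E*((5*1)*(-5)) = 100*((5*1)*(-5)) = 100*(5*(-5)) = 100*(-25) = -2500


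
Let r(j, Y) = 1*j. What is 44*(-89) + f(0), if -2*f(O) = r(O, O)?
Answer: -3916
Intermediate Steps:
r(j, Y) = j
f(O) = -O/2
44*(-89) + f(0) = 44*(-89) - ½*0 = -3916 + 0 = -3916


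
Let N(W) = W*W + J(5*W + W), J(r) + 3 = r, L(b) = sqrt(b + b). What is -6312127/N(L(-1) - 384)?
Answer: -6312127*I/(762*sqrt(2) + 145147*I) ≈ -43.485 - 0.32285*I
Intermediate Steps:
L(b) = sqrt(2)*sqrt(b) (L(b) = sqrt(2*b) = sqrt(2)*sqrt(b))
J(r) = -3 + r
N(W) = -3 + W**2 + 6*W (N(W) = W*W + (-3 + (5*W + W)) = W**2 + (-3 + 6*W) = -3 + W**2 + 6*W)
-6312127/N(L(-1) - 384) = -6312127/(-3 + (sqrt(2)*sqrt(-1) - 384)**2 + 6*(sqrt(2)*sqrt(-1) - 384)) = -6312127/(-3 + (sqrt(2)*I - 384)**2 + 6*(sqrt(2)*I - 384)) = -6312127/(-3 + (I*sqrt(2) - 384)**2 + 6*(I*sqrt(2) - 384)) = -6312127/(-3 + (-384 + I*sqrt(2))**2 + 6*(-384 + I*sqrt(2))) = -6312127/(-3 + (-384 + I*sqrt(2))**2 + (-2304 + 6*I*sqrt(2))) = -6312127/(-2307 + (-384 + I*sqrt(2))**2 + 6*I*sqrt(2))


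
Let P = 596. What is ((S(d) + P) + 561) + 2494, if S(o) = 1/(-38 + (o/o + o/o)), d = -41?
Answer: 131435/36 ≈ 3651.0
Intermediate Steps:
S(o) = -1/36 (S(o) = 1/(-38 + (1 + 1)) = 1/(-38 + 2) = 1/(-36) = -1/36)
((S(d) + P) + 561) + 2494 = ((-1/36 + 596) + 561) + 2494 = (21455/36 + 561) + 2494 = 41651/36 + 2494 = 131435/36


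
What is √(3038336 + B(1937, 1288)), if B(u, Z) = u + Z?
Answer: √3041561 ≈ 1744.0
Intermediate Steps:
B(u, Z) = Z + u
√(3038336 + B(1937, 1288)) = √(3038336 + (1288 + 1937)) = √(3038336 + 3225) = √3041561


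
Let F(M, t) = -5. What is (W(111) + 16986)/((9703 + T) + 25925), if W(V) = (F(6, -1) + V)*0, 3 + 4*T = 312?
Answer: 22648/47607 ≈ 0.47573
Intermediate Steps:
T = 309/4 (T = -¾ + (¼)*312 = -¾ + 78 = 309/4 ≈ 77.250)
W(V) = 0 (W(V) = (-5 + V)*0 = 0)
(W(111) + 16986)/((9703 + T) + 25925) = (0 + 16986)/((9703 + 309/4) + 25925) = 16986/(39121/4 + 25925) = 16986/(142821/4) = 16986*(4/142821) = 22648/47607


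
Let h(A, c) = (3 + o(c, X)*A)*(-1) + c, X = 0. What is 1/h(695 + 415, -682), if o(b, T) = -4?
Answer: 1/3755 ≈ 0.00026631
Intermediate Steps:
h(A, c) = -3 + c + 4*A (h(A, c) = (3 - 4*A)*(-1) + c = (-3 + 4*A) + c = -3 + c + 4*A)
1/h(695 + 415, -682) = 1/(-3 - 682 + 4*(695 + 415)) = 1/(-3 - 682 + 4*1110) = 1/(-3 - 682 + 4440) = 1/3755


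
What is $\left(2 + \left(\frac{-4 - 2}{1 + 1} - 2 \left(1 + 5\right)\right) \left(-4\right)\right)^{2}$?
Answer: $3844$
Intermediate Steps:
$\left(2 + \left(\frac{-4 - 2}{1 + 1} - 2 \left(1 + 5\right)\right) \left(-4\right)\right)^{2} = \left(2 + \left(- \frac{6}{2} - 12\right) \left(-4\right)\right)^{2} = \left(2 + \left(\left(-6\right) \frac{1}{2} - 12\right) \left(-4\right)\right)^{2} = \left(2 + \left(-3 - 12\right) \left(-4\right)\right)^{2} = \left(2 - -60\right)^{2} = \left(2 + 60\right)^{2} = 62^{2} = 3844$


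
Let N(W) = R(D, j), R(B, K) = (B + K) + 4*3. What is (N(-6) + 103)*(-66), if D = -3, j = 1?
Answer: -7458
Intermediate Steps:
R(B, K) = 12 + B + K (R(B, K) = (B + K) + 12 = 12 + B + K)
N(W) = 10 (N(W) = 12 - 3 + 1 = 10)
(N(-6) + 103)*(-66) = (10 + 103)*(-66) = 113*(-66) = -7458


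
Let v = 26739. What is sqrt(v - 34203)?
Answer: 2*I*sqrt(1866) ≈ 86.394*I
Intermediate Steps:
sqrt(v - 34203) = sqrt(26739 - 34203) = sqrt(-7464) = 2*I*sqrt(1866)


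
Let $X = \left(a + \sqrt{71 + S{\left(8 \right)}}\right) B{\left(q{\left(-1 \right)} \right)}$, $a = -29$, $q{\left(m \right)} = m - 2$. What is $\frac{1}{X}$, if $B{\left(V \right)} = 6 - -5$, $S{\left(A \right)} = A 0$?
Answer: $- \frac{29}{8470} - \frac{\sqrt{71}}{8470} \approx -0.0044187$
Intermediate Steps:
$q{\left(m \right)} = -2 + m$
$S{\left(A \right)} = 0$
$B{\left(V \right)} = 11$ ($B{\left(V \right)} = 6 + 5 = 11$)
$X = -319 + 11 \sqrt{71}$ ($X = \left(-29 + \sqrt{71 + 0}\right) 11 = \left(-29 + \sqrt{71}\right) 11 = -319 + 11 \sqrt{71} \approx -226.31$)
$\frac{1}{X} = \frac{1}{-319 + 11 \sqrt{71}}$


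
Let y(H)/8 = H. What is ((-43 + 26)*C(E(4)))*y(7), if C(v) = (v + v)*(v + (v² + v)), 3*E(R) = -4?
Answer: -60928/27 ≈ -2256.6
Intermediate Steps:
E(R) = -4/3 (E(R) = (⅓)*(-4) = -4/3)
y(H) = 8*H
C(v) = 2*v*(v² + 2*v) (C(v) = (2*v)*(v + (v + v²)) = (2*v)*(v² + 2*v) = 2*v*(v² + 2*v))
((-43 + 26)*C(E(4)))*y(7) = ((-43 + 26)*(2*(-4/3)²*(2 - 4/3)))*(8*7) = -34*16*2/(9*3)*56 = -17*64/27*56 = -1088/27*56 = -60928/27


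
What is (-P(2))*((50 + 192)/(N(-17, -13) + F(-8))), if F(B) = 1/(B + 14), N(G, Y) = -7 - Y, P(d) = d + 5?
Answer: -10164/37 ≈ -274.70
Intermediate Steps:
P(d) = 5 + d
F(B) = 1/(14 + B)
(-P(2))*((50 + 192)/(N(-17, -13) + F(-8))) = (-(5 + 2))*((50 + 192)/((-7 - 1*(-13)) + 1/(14 - 8))) = (-1*7)*(242/((-7 + 13) + 1/6)) = -1694/(6 + ⅙) = -1694/37/6 = -1694*6/37 = -7*1452/37 = -10164/37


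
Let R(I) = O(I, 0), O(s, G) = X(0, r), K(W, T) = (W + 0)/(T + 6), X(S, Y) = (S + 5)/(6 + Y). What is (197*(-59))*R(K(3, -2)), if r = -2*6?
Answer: 58115/6 ≈ 9685.8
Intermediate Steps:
r = -12
X(S, Y) = (5 + S)/(6 + Y)
K(W, T) = W/(6 + T)
O(s, G) = -⅚ (O(s, G) = (5 + 0)/(6 - 12) = 5/(-6) = -⅙*5 = -⅚)
R(I) = -⅚
(197*(-59))*R(K(3, -2)) = (197*(-59))*(-⅚) = -11623*(-⅚) = 58115/6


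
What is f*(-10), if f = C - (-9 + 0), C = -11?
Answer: 20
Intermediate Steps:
f = -2 (f = -11 - (-9 + 0) = -11 - 1*(-9) = -11 + 9 = -2)
f*(-10) = -2*(-10) = 20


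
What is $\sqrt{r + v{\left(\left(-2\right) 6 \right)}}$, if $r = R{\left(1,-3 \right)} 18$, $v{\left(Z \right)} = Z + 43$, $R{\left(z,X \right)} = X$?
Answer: $i \sqrt{23} \approx 4.7958 i$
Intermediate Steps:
$v{\left(Z \right)} = 43 + Z$
$r = -54$ ($r = \left(-3\right) 18 = -54$)
$\sqrt{r + v{\left(\left(-2\right) 6 \right)}} = \sqrt{-54 + \left(43 - 12\right)} = \sqrt{-54 + 31} = \sqrt{-23} = i \sqrt{23}$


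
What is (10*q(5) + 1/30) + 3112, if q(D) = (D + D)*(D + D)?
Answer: 123361/30 ≈ 4112.0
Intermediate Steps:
q(D) = 4*D² (q(D) = (2*D)*(2*D) = 4*D²)
(10*q(5) + 1/30) + 3112 = (10*(4*5²) + 1/30) + 3112 = (10*(4*25) + 1/30) + 3112 = (10*100 + 1/30) + 3112 = (1000 + 1/30) + 3112 = 30001/30 + 3112 = 123361/30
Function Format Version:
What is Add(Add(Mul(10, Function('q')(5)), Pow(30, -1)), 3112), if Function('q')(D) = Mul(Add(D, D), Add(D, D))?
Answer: Rational(123361, 30) ≈ 4112.0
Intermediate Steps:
Function('q')(D) = Mul(4, Pow(D, 2)) (Function('q')(D) = Mul(Mul(2, D), Mul(2, D)) = Mul(4, Pow(D, 2)))
Add(Add(Mul(10, Function('q')(5)), Pow(30, -1)), 3112) = Add(Add(Mul(10, Mul(4, Pow(5, 2))), Pow(30, -1)), 3112) = Add(Add(Mul(10, Mul(4, 25)), Rational(1, 30)), 3112) = Add(Add(Mul(10, 100), Rational(1, 30)), 3112) = Add(Add(1000, Rational(1, 30)), 3112) = Add(Rational(30001, 30), 3112) = Rational(123361, 30)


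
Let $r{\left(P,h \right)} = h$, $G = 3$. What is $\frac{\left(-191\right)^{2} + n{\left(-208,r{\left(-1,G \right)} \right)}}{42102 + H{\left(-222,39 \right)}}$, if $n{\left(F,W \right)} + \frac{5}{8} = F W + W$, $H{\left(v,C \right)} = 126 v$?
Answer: $\frac{6375}{2512} \approx 2.5378$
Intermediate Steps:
$n{\left(F,W \right)} = - \frac{5}{8} + W + F W$ ($n{\left(F,W \right)} = - \frac{5}{8} + \left(F W + W\right) = - \frac{5}{8} + \left(W + F W\right) = - \frac{5}{8} + W + F W$)
$\frac{\left(-191\right)^{2} + n{\left(-208,r{\left(-1,G \right)} \right)}}{42102 + H{\left(-222,39 \right)}} = \frac{\left(-191\right)^{2} - \frac{4973}{8}}{42102 + 126 \left(-222\right)} = \frac{36481 - \frac{4973}{8}}{42102 - 27972} = \frac{36481 - \frac{4973}{8}}{14130} = \frac{286875}{8} \cdot \frac{1}{14130} = \frac{6375}{2512}$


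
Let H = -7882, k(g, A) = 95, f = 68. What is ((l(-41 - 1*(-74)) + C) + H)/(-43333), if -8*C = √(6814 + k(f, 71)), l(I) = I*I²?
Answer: -28055/43333 + 7*√141/346664 ≈ -0.64719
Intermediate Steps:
l(I) = I³
C = -7*√141/8 (C = -√(6814 + 95)/8 = -7*√141/8 ≈ -10.390)
((l(-41 - 1*(-74)) + C) + H)/(-43333) = (((-41 - 1*(-74))³ - 7*√141/8) - 7882)/(-43333) = (((-41 + 74)³ - 7*√141/8) - 7882)*(-1/43333) = ((33³ - 7*√141/8) - 7882)*(-1/43333) = ((35937 - 7*√141/8) - 7882)*(-1/43333) = (28055 - 7*√141/8)*(-1/43333) = -28055/43333 + 7*√141/346664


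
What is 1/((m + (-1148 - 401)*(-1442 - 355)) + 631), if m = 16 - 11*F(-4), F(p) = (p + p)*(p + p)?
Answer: 1/2783496 ≈ 3.5926e-7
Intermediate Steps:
F(p) = 4*p**2 (F(p) = (2*p)*(2*p) = 4*p**2)
m = -688 (m = 16 - 44*(-4)**2 = 16 - 44*16 = 16 - 11*64 = 16 - 704 = -688)
1/((m + (-1148 - 401)*(-1442 - 355)) + 631) = 1/((-688 + (-1148 - 401)*(-1442 - 355)) + 631) = 1/((-688 - 1549*(-1797)) + 631) = 1/((-688 + 2783553) + 631) = 1/(2782865 + 631) = 1/2783496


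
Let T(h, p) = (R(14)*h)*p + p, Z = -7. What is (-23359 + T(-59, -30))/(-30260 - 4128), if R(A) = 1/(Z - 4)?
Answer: 259049/378268 ≈ 0.68483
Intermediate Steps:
R(A) = -1/11 (R(A) = 1/(-7 - 4) = 1/(-11) = -1/11)
T(h, p) = p - h*p/11 (T(h, p) = (-h/11)*p + p = -h*p/11 + p = p - h*p/11)
(-23359 + T(-59, -30))/(-30260 - 4128) = (-23359 + (1/11)*(-30)*(11 - 1*(-59)))/(-30260 - 4128) = (-23359 + (1/11)*(-30)*(11 + 59))/(-34388) = (-23359 + (1/11)*(-30)*70)*(-1/34388) = (-23359 - 2100/11)*(-1/34388) = -259049/11*(-1/34388) = 259049/378268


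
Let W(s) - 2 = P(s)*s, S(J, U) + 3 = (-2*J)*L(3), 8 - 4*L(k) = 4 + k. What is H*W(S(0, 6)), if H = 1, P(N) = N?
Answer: 11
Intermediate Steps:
L(k) = 1 - k/4 (L(k) = 2 - (4 + k)/4 = 2 + (-1 - k/4) = 1 - k/4)
S(J, U) = -3 - J/2 (S(J, U) = -3 + (-2*J)*(1 - ¼*3) = -3 + (-2*J)*(1 - ¾) = -3 - 2*J*(¼) = -3 - J/2)
W(s) = 2 + s² (W(s) = 2 + s*s = 2 + s²)
H*W(S(0, 6)) = 1*(2 + (-3 - ½*0)²) = 1*(2 + (-3 + 0)²) = 1*(2 + (-3)²) = 1*(2 + 9) = 1*11 = 11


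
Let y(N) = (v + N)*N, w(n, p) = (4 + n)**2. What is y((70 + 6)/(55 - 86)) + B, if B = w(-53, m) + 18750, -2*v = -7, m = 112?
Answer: 20323641/961 ≈ 21148.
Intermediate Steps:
v = 7/2 (v = -1/2*(-7) = 7/2 ≈ 3.5000)
y(N) = N*(7/2 + N) (y(N) = (7/2 + N)*N = N*(7/2 + N))
B = 21151 (B = (4 - 53)**2 + 18750 = (-49)**2 + 18750 = 2401 + 18750 = 21151)
y((70 + 6)/(55 - 86)) + B = ((70 + 6)/(55 - 86))*(7 + 2*((70 + 6)/(55 - 86)))/2 + 21151 = (76/(-31))*(7 + 2*(76/(-31)))/2 + 21151 = (76*(-1/31))*(7 + 2*(76*(-1/31)))/2 + 21151 = (1/2)*(-76/31)*(7 + 2*(-76/31)) + 21151 = (1/2)*(-76/31)*(7 - 152/31) + 21151 = (1/2)*(-76/31)*(65/31) + 21151 = -2470/961 + 21151 = 20323641/961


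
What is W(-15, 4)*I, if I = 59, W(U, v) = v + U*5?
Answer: -4189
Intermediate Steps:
W(U, v) = v + 5*U
W(-15, 4)*I = (4 + 5*(-15))*59 = (4 - 75)*59 = -71*59 = -4189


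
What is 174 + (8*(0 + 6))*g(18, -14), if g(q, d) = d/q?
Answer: 410/3 ≈ 136.67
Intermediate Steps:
174 + (8*(0 + 6))*g(18, -14) = 174 + (8*(0 + 6))*(-14/18) = 174 + (8*6)*(-14*1/18) = 174 + 48*(-7/9) = 174 - 112/3 = 410/3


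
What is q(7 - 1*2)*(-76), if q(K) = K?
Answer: -380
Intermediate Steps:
q(7 - 1*2)*(-76) = (7 - 1*2)*(-76) = (7 - 2)*(-76) = 5*(-76) = -380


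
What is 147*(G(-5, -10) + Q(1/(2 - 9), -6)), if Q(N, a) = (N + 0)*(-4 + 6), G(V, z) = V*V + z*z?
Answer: 18333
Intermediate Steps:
G(V, z) = V² + z²
Q(N, a) = 2*N (Q(N, a) = N*2 = 2*N)
147*(G(-5, -10) + Q(1/(2 - 9), -6)) = 147*(((-5)² + (-10)²) + 2/(2 - 9)) = 147*((25 + 100) + 2/(-7)) = 147*(125 + 2*(-⅐)) = 147*(125 - 2/7) = 147*(873/7) = 18333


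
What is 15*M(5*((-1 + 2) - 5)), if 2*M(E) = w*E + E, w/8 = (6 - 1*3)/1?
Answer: -3750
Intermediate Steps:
w = 24 (w = 8*((6 - 1*3)/1) = 8*((6 - 3)*1) = 8*(3*1) = 8*3 = 24)
M(E) = 25*E/2 (M(E) = (24*E + E)/2 = (25*E)/2 = 25*E/2)
15*M(5*((-1 + 2) - 5)) = 15*(25*(5*((-1 + 2) - 5))/2) = 15*(25*(5*(1 - 5))/2) = 15*(25*(5*(-4))/2) = 15*((25/2)*(-20)) = 15*(-250) = -3750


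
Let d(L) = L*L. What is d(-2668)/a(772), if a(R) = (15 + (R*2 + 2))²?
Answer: 7118224/2436721 ≈ 2.9212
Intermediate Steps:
a(R) = (17 + 2*R)² (a(R) = (15 + (2*R + 2))² = (15 + (2 + 2*R))² = (17 + 2*R)²)
d(L) = L²
d(-2668)/a(772) = (-2668)²/((17 + 2*772)²) = 7118224/((17 + 1544)²) = 7118224/(1561²) = 7118224/2436721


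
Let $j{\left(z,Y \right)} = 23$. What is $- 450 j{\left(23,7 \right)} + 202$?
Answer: $-10148$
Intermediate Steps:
$- 450 j{\left(23,7 \right)} + 202 = \left(-450\right) 23 + 202 = -10350 + 202 = -10148$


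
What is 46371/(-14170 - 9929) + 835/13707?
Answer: -7074536/3796839 ≈ -1.8633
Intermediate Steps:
46371/(-14170 - 9929) + 835/13707 = 46371/(-24099) + 835*(1/13707) = 46371*(-1/24099) + 835/13707 = -533/277 + 835/13707 = -7074536/3796839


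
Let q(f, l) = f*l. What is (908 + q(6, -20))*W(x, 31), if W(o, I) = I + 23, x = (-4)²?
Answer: 42552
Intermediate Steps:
x = 16
W(o, I) = 23 + I
(908 + q(6, -20))*W(x, 31) = (908 + 6*(-20))*(23 + 31) = (908 - 120)*54 = 788*54 = 42552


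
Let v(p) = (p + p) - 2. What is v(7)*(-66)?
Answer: -792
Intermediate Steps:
v(p) = -2 + 2*p (v(p) = 2*p - 2 = -2 + 2*p)
v(7)*(-66) = (-2 + 2*7)*(-66) = (-2 + 14)*(-66) = 12*(-66) = -792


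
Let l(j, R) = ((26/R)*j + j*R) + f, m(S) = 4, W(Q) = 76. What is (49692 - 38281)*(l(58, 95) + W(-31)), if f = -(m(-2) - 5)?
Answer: 6073767203/95 ≈ 6.3934e+7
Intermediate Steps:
f = 1 (f = -(4 - 5) = -1*(-1) = 1)
l(j, R) = 1 + R*j + 26*j/R (l(j, R) = ((26/R)*j + j*R) + 1 = (26*j/R + R*j) + 1 = (R*j + 26*j/R) + 1 = 1 + R*j + 26*j/R)
(49692 - 38281)*(l(58, 95) + W(-31)) = (49692 - 38281)*((1 + 95*58 + 26*58/95) + 76) = 11411*((1 + 5510 + 26*58*(1/95)) + 76) = 11411*((1 + 5510 + 1508/95) + 76) = 11411*(525053/95 + 76) = 11411*(532273/95) = 6073767203/95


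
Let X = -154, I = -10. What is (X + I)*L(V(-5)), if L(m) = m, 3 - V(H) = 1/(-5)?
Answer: -2624/5 ≈ -524.80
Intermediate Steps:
V(H) = 16/5 (V(H) = 3 - 1/(-5) = 3 - 1*(-⅕) = 3 + ⅕ = 16/5)
(X + I)*L(V(-5)) = (-154 - 10)*(16/5) = -164*16/5 = -2624/5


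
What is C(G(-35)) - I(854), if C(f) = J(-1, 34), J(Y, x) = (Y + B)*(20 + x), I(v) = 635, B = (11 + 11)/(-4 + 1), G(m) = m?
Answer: -1085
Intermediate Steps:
B = -22/3 (B = 22/(-3) = 22*(-1/3) = -22/3 ≈ -7.3333)
J(Y, x) = (20 + x)*(-22/3 + Y) (J(Y, x) = (Y - 22/3)*(20 + x) = (-22/3 + Y)*(20 + x) = (20 + x)*(-22/3 + Y))
C(f) = -450 (C(f) = -440/3 + 20*(-1) - 22/3*34 - 1*34 = -440/3 - 20 - 748/3 - 34 = -450)
C(G(-35)) - I(854) = -450 - 1*635 = -450 - 635 = -1085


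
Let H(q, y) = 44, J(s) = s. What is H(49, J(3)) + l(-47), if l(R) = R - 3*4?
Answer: -15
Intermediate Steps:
l(R) = -12 + R (l(R) = R - 12 = -12 + R)
H(49, J(3)) + l(-47) = 44 + (-12 - 47) = 44 - 59 = -15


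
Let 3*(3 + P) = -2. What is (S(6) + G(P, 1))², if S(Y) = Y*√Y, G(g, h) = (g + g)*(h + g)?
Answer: 48472/81 + 704*√6/3 ≈ 1173.2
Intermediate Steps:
P = -11/3 (P = -3 + (⅓)*(-2) = -3 - ⅔ = -11/3 ≈ -3.6667)
G(g, h) = 2*g*(g + h) (G(g, h) = (2*g)*(g + h) = 2*g*(g + h))
S(Y) = Y^(3/2)
(S(6) + G(P, 1))² = (6^(3/2) + 2*(-11/3)*(-11/3 + 1))² = (6*√6 + 2*(-11/3)*(-8/3))² = (6*√6 + 176/9)² = (176/9 + 6*√6)²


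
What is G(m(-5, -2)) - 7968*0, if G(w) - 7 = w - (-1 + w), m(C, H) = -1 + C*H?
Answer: 8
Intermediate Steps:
G(w) = 8 (G(w) = 7 + (w - (-1 + w)) = 7 + (w + (1 - w)) = 7 + 1 = 8)
G(m(-5, -2)) - 7968*0 = 8 - 7968*0 = 8 - 498*0 = 8 + 0 = 8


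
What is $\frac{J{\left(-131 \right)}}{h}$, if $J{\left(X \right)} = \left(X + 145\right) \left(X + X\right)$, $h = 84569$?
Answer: $- \frac{3668}{84569} \approx -0.043373$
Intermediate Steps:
$J{\left(X \right)} = 2 X \left(145 + X\right)$ ($J{\left(X \right)} = \left(145 + X\right) 2 X = 2 X \left(145 + X\right)$)
$\frac{J{\left(-131 \right)}}{h} = \frac{2 \left(-131\right) \left(145 - 131\right)}{84569} = 2 \left(-131\right) 14 \cdot \frac{1}{84569} = \left(-3668\right) \frac{1}{84569} = - \frac{3668}{84569}$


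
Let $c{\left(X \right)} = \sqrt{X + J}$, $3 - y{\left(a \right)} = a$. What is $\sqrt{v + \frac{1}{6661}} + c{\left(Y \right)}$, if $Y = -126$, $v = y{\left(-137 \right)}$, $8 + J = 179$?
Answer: $3 \sqrt{5} + \frac{\sqrt{6211655601}}{6661} \approx 18.54$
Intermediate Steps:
$J = 171$ ($J = -8 + 179 = 171$)
$y{\left(a \right)} = 3 - a$
$v = 140$ ($v = 3 - -137 = 3 + 137 = 140$)
$c{\left(X \right)} = \sqrt{171 + X}$ ($c{\left(X \right)} = \sqrt{X + 171} = \sqrt{171 + X}$)
$\sqrt{v + \frac{1}{6661}} + c{\left(Y \right)} = \sqrt{140 + \frac{1}{6661}} + \sqrt{171 - 126} = \sqrt{140 + \frac{1}{6661}} + \sqrt{45} = \sqrt{\frac{932541}{6661}} + 3 \sqrt{5} = \frac{\sqrt{6211655601}}{6661} + 3 \sqrt{5} = 3 \sqrt{5} + \frac{\sqrt{6211655601}}{6661}$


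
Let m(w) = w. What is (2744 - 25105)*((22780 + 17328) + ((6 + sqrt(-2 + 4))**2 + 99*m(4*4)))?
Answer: -933124530 - 268332*sqrt(2) ≈ -9.3350e+8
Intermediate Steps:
(2744 - 25105)*((22780 + 17328) + ((6 + sqrt(-2 + 4))**2 + 99*m(4*4))) = (2744 - 25105)*((22780 + 17328) + ((6 + sqrt(-2 + 4))**2 + 99*(4*4))) = -22361*(40108 + ((6 + sqrt(2))**2 + 99*16)) = -22361*(40108 + ((6 + sqrt(2))**2 + 1584)) = -22361*(40108 + (1584 + (6 + sqrt(2))**2)) = -22361*(41692 + (6 + sqrt(2))**2) = -932274812 - 22361*(6 + sqrt(2))**2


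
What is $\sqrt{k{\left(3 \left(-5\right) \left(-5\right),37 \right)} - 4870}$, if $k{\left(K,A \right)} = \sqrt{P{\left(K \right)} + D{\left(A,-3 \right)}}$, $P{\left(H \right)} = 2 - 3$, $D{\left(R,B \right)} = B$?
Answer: $\sqrt{-4870 + 2 i} \approx 0.014 + 69.785 i$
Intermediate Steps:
$P{\left(H \right)} = -1$ ($P{\left(H \right)} = 2 - 3 = -1$)
$k{\left(K,A \right)} = 2 i$ ($k{\left(K,A \right)} = \sqrt{-1 - 3} = \sqrt{-4} = 2 i$)
$\sqrt{k{\left(3 \left(-5\right) \left(-5\right),37 \right)} - 4870} = \sqrt{2 i - 4870} = \sqrt{-4870 + 2 i}$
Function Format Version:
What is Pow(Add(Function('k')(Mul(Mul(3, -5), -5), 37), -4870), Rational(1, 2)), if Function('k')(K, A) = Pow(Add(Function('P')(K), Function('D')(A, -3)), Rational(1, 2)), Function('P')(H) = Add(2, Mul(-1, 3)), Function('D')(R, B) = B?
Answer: Pow(Add(-4870, Mul(2, I)), Rational(1, 2)) ≈ Add(0.014, Mul(69.785, I))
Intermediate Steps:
Function('P')(H) = -1 (Function('P')(H) = Add(2, -3) = -1)
Function('k')(K, A) = Mul(2, I) (Function('k')(K, A) = Pow(Add(-1, -3), Rational(1, 2)) = Pow(-4, Rational(1, 2)) = Mul(2, I))
Pow(Add(Function('k')(Mul(Mul(3, -5), -5), 37), -4870), Rational(1, 2)) = Pow(Add(Mul(2, I), -4870), Rational(1, 2)) = Pow(Add(-4870, Mul(2, I)), Rational(1, 2))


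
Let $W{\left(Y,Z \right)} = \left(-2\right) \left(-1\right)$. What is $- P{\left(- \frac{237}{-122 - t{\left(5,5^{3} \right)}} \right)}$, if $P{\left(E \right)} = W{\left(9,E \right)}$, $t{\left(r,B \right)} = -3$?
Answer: $-2$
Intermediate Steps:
$W{\left(Y,Z \right)} = 2$
$P{\left(E \right)} = 2$
$- P{\left(- \frac{237}{-122 - t{\left(5,5^{3} \right)}} \right)} = \left(-1\right) 2 = -2$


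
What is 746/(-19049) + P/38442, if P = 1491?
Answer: -2137/5676602 ≈ -0.00037646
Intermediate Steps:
746/(-19049) + P/38442 = 746/(-19049) + 1491/38442 = 746*(-1/19049) + 1491*(1/38442) = -746/19049 + 497/12814 = -2137/5676602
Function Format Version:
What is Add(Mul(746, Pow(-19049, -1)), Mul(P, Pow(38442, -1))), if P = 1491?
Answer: Rational(-2137, 5676602) ≈ -0.00037646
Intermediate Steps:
Add(Mul(746, Pow(-19049, -1)), Mul(P, Pow(38442, -1))) = Add(Mul(746, Pow(-19049, -1)), Mul(1491, Pow(38442, -1))) = Add(Mul(746, Rational(-1, 19049)), Mul(1491, Rational(1, 38442))) = Add(Rational(-746, 19049), Rational(497, 12814)) = Rational(-2137, 5676602)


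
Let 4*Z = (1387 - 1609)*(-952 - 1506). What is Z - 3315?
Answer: 133104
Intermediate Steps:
Z = 136419 (Z = ((1387 - 1609)*(-952 - 1506))/4 = (-222*(-2458))/4 = (1/4)*545676 = 136419)
Z - 3315 = 136419 - 3315 = 133104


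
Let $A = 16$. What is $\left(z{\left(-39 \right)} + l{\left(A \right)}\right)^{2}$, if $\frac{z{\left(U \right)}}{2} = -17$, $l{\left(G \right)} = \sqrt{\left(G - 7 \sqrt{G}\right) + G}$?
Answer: $1024$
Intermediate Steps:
$l{\left(G \right)} = \sqrt{- 7 \sqrt{G} + 2 G}$
$z{\left(U \right)} = -34$ ($z{\left(U \right)} = 2 \left(-17\right) = -34$)
$\left(z{\left(-39 \right)} + l{\left(A \right)}\right)^{2} = \left(-34 + \sqrt{- 7 \sqrt{16} + 2 \cdot 16}\right)^{2} = \left(-34 + \sqrt{\left(-7\right) 4 + 32}\right)^{2} = \left(-34 + \sqrt{-28 + 32}\right)^{2} = \left(-34 + \sqrt{4}\right)^{2} = \left(-34 + 2\right)^{2} = \left(-32\right)^{2} = 1024$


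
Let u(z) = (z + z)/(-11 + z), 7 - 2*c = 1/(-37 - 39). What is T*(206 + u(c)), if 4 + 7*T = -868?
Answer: -203671296/7973 ≈ -25545.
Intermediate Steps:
T = -872/7 (T = -4/7 + (⅐)*(-868) = -4/7 - 124 = -872/7 ≈ -124.57)
c = 533/152 (c = 7/2 - 1/(2*(-37 - 39)) = 7/2 - ½/(-76) = 7/2 - ½*(-1/76) = 7/2 + 1/152 = 533/152 ≈ 3.5066)
u(z) = 2*z/(-11 + z) (u(z) = (2*z)/(-11 + z) = 2*z/(-11 + z))
T*(206 + u(c)) = -872*(206 + 2*(533/152)/(-11 + 533/152))/7 = -872*(206 + 2*(533/152)/(-1139/152))/7 = -872*(206 + 2*(533/152)*(-152/1139))/7 = -872*(206 - 1066/1139)/7 = -872/7*233568/1139 = -203671296/7973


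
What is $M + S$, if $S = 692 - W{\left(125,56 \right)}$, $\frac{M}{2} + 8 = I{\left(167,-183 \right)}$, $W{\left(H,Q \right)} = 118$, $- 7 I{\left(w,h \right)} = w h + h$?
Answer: $9342$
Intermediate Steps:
$I{\left(w,h \right)} = - \frac{h}{7} - \frac{h w}{7}$ ($I{\left(w,h \right)} = - \frac{w h + h}{7} = - \frac{h w + h}{7} = - \frac{h + h w}{7} = - \frac{h}{7} - \frac{h w}{7}$)
$M = 8768$ ($M = -16 + 2 \left(\left(- \frac{1}{7}\right) \left(-183\right) \left(1 + 167\right)\right) = -16 + 2 \left(\left(- \frac{1}{7}\right) \left(-183\right) 168\right) = -16 + 2 \cdot 4392 = -16 + 8784 = 8768$)
$S = 574$ ($S = 692 - 118 = 574$)
$M + S = 8768 + 574 = 9342$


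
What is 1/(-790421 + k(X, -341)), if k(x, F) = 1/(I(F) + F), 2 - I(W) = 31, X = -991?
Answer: -370/292455771 ≈ -1.2651e-6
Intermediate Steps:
I(W) = -29 (I(W) = 2 - 1*31 = 2 - 31 = -29)
k(x, F) = 1/(-29 + F)
1/(-790421 + k(X, -341)) = 1/(-790421 + 1/(-29 - 341)) = 1/(-790421 + 1/(-370)) = 1/(-790421 - 1/370) = 1/(-292455771/370) = -370/292455771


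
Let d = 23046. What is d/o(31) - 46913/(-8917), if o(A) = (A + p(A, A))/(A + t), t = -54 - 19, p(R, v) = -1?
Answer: -1438273709/44585 ≈ -32259.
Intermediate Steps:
t = -73
o(A) = (-1 + A)/(-73 + A) (o(A) = (A - 1)/(A - 73) = (-1 + A)/(-73 + A))
d/o(31) - 46913/(-8917) = 23046/(((-1 + 31)/(-73 + 31))) - 46913/(-8917) = 23046/((30/(-42))) - 46913*(-1/8917) = 23046/((-1/42*30)) + 46913/8917 = 23046/(-5/7) + 46913/8917 = 23046*(-7/5) + 46913/8917 = -161322/5 + 46913/8917 = -1438273709/44585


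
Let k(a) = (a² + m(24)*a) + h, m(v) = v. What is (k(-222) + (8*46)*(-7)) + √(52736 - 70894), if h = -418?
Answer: 40962 + I*√18158 ≈ 40962.0 + 134.75*I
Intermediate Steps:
k(a) = -418 + a² + 24*a (k(a) = (a² + 24*a) - 418 = -418 + a² + 24*a)
(k(-222) + (8*46)*(-7)) + √(52736 - 70894) = ((-418 + (-222)² + 24*(-222)) + (8*46)*(-7)) + √(52736 - 70894) = ((-418 + 49284 - 5328) + 368*(-7)) + √(-18158) = (43538 - 2576) + I*√18158 = 40962 + I*√18158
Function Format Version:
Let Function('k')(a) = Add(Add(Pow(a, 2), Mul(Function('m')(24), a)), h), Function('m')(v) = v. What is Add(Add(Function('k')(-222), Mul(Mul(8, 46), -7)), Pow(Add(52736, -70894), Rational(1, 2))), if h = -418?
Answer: Add(40962, Mul(I, Pow(18158, Rational(1, 2)))) ≈ Add(40962., Mul(134.75, I))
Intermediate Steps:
Function('k')(a) = Add(-418, Pow(a, 2), Mul(24, a)) (Function('k')(a) = Add(Add(Pow(a, 2), Mul(24, a)), -418) = Add(-418, Pow(a, 2), Mul(24, a)))
Add(Add(Function('k')(-222), Mul(Mul(8, 46), -7)), Pow(Add(52736, -70894), Rational(1, 2))) = Add(Add(Add(-418, Pow(-222, 2), Mul(24, -222)), Mul(Mul(8, 46), -7)), Pow(Add(52736, -70894), Rational(1, 2))) = Add(Add(Add(-418, 49284, -5328), Mul(368, -7)), Pow(-18158, Rational(1, 2))) = Add(Add(43538, -2576), Mul(I, Pow(18158, Rational(1, 2)))) = Add(40962, Mul(I, Pow(18158, Rational(1, 2))))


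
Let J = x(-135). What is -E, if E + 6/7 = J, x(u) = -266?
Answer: 1868/7 ≈ 266.86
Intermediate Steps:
J = -266
E = -1868/7 (E = -6/7 - 266 = -1868/7 ≈ -266.86)
-E = -1*(-1868/7) = 1868/7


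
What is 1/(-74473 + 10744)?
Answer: -1/63729 ≈ -1.5691e-5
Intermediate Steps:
1/(-74473 + 10744) = 1/(-63729) = -1/63729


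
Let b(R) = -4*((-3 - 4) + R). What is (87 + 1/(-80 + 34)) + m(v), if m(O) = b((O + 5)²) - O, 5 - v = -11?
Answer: -76591/46 ≈ -1665.0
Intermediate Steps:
v = 16 (v = 5 - 1*(-11) = 5 + 11 = 16)
b(R) = 28 - 4*R (b(R) = -4*(-7 + R) = 28 - 4*R)
m(O) = 28 - O - 4*(5 + O)² (m(O) = (28 - 4*(O + 5)²) - O = (28 - 4*(5 + O)²) - O = 28 - O - 4*(5 + O)²)
(87 + 1/(-80 + 34)) + m(v) = (87 + 1/(-80 + 34)) + (28 - 1*16 - 4*(5 + 16)²) = (87 + 1/(-46)) + (28 - 16 - 4*21²) = (87 - 1/46) + (28 - 16 - 4*441) = 4001/46 + (28 - 16 - 1764) = 4001/46 - 1752 = -76591/46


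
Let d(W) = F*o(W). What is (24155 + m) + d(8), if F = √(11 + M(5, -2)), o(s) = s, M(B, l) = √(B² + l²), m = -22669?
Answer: 1486 + 8*√(11 + √29) ≈ 1518.4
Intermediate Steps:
F = √(11 + √29) (F = √(11 + √(5² + (-2)²)) = √(11 + √(25 + 4)) = √(11 + √29) ≈ 4.0479)
d(W) = W*√(11 + √29) (d(W) = √(11 + √29)*W = W*√(11 + √29))
(24155 + m) + d(8) = (24155 - 22669) + 8*√(11 + √29) = 1486 + 8*√(11 + √29)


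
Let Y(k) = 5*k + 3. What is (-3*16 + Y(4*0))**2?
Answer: 2025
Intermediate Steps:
Y(k) = 3 + 5*k
(-3*16 + Y(4*0))**2 = (-3*16 + (3 + 5*(4*0)))**2 = (-48 + (3 + 5*0))**2 = (-48 + (3 + 0))**2 = (-48 + 3)**2 = (-45)**2 = 2025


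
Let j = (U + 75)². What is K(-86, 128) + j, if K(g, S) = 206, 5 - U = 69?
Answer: 327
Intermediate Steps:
U = -64 (U = 5 - 1*69 = 5 - 69 = -64)
j = 121 (j = (-64 + 75)² = 11² = 121)
K(-86, 128) + j = 206 + 121 = 327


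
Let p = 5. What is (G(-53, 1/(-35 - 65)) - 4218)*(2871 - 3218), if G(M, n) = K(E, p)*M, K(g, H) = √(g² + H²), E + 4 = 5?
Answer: 1463646 + 18391*√26 ≈ 1.5574e+6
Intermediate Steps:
E = 1 (E = -4 + 5 = 1)
K(g, H) = √(H² + g²)
G(M, n) = M*√26 (G(M, n) = √(5² + 1²)*M = √(25 + 1)*M = √26*M = M*√26)
(G(-53, 1/(-35 - 65)) - 4218)*(2871 - 3218) = (-53*√26 - 4218)*(2871 - 3218) = (-4218 - 53*√26)*(-347) = 1463646 + 18391*√26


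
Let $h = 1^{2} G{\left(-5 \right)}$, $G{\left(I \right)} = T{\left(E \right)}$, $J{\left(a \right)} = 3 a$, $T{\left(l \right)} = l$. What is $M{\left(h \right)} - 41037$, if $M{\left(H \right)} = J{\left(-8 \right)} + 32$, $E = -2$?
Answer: $-41029$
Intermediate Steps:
$G{\left(I \right)} = -2$
$h = -2$ ($h = 1^{2} \left(-2\right) = 1 \left(-2\right) = -2$)
$M{\left(H \right)} = 8$ ($M{\left(H \right)} = 3 \left(-8\right) + 32 = -24 + 32 = 8$)
$M{\left(h \right)} - 41037 = 8 - 41037 = -41029$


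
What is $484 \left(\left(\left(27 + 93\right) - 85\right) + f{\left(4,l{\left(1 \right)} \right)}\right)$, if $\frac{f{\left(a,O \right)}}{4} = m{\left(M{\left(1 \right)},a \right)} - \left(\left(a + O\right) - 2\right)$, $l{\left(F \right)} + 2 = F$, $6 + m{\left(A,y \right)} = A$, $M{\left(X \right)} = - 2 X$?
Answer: $-484$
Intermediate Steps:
$m{\left(A,y \right)} = -6 + A$
$l{\left(F \right)} = -2 + F$
$f{\left(a,O \right)} = -24 - 4 O - 4 a$ ($f{\left(a,O \right)} = 4 \left(\left(-6 - 2\right) - \left(\left(a + O\right) - 2\right)\right) = 4 \left(\left(-6 - 2\right) - \left(\left(O + a\right) - 2\right)\right) = 4 \left(-8 - \left(-2 + O + a\right)\right) = 4 \left(-6 - O - a\right) = -24 - 4 O - 4 a$)
$484 \left(\left(\left(27 + 93\right) - 85\right) + f{\left(4,l{\left(1 \right)} \right)}\right) = 484 \left(\left(\left(27 + 93\right) - 85\right) - \left(40 + 4 \left(-2 + 1\right)\right)\right) = 484 \left(\left(120 - 85\right) - 36\right) = 484 \left(35 - 36\right) = 484 \left(-1\right) = -484$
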